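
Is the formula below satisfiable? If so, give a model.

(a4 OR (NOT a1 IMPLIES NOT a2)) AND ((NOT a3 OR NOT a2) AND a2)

a1=T; a2=T; a3=F; a4=T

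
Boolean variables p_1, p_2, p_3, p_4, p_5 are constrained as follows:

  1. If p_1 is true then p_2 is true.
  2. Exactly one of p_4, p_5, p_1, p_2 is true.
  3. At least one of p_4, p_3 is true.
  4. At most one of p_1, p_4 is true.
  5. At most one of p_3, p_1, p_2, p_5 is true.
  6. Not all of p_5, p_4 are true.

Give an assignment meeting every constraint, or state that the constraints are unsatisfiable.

p_1=F, p_2=F, p_3=F, p_4=T, p_5=F

  (1) p_1=F ⇒ p_2: vacuous ✓
  (2) {p_4, p_5, p_1, p_2}: 1 true — exactly one ✓
  (3) {p_4, p_3}: 1 true — at least one ✓
  (4) {p_1, p_4}: 1 true — at most one ✓
  (5) {p_3, p_1, p_2, p_5}: 0 true — at most one ✓
  (6) {p_5, p_4}: 1/2 true — not all ✓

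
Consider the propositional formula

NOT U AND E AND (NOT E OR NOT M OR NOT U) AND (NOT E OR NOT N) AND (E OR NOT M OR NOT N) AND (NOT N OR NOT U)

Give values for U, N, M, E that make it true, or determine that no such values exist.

U=F, N=F, M=T, E=T

Unit clause (NOT U) forces U = False.
Unit clause (E) forces E = True.
In (NOT E OR NOT N) only NOT N is left, so N = False.
Set M = True.
Check each clause:
  (NOT U): NOT U holds.
  (E): E holds.
  (NOT E OR NOT M OR NOT U): NOT U holds.
  (NOT E OR NOT N): NOT N holds.
  (E OR NOT M OR NOT N): E holds.
  (NOT N OR NOT U): NOT N holds.
All clauses satisfied.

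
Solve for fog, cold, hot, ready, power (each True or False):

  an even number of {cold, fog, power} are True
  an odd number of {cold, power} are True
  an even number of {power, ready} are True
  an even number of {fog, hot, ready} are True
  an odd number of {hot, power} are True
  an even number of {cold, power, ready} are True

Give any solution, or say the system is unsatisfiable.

fog=T, cold=F, hot=F, ready=T, power=T

{cold, fog, power}: 2 true → even ✓
{cold, power}: 1 true → odd ✓
{power, ready}: 2 true → even ✓
{fog, hot, ready}: 2 true → even ✓
{hot, power}: 1 true → odd ✓
{cold, power, ready}: 2 true → even ✓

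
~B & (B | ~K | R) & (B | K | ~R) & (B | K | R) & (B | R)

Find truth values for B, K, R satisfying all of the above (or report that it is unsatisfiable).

B = False; K = True; R = True

Unit clause (~B) forces B = False.
In (B | R) only R is left, so R = True.
In (B | K | ~R) only K is left, so K = True.
Check each clause:
  (~B): ~B holds.
  (B | ~K | R): R holds.
  (B | K | ~R): K holds.
  (B | K | R): K holds.
  (B | R): R holds.
All clauses satisfied.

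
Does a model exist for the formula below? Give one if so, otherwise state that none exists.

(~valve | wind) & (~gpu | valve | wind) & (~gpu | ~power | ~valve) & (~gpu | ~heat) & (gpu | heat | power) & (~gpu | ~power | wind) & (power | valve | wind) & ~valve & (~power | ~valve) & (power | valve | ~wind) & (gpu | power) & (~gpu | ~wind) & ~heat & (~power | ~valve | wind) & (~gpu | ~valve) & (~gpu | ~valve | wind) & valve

Case valve = True:
  Clause (~valve) is falsified — contradiction.
Case valve = False:
  Clause (valve) is falsified — contradiction.
Both cases fail, so the formula is unsatisfiable.

No satisfying assignment exists.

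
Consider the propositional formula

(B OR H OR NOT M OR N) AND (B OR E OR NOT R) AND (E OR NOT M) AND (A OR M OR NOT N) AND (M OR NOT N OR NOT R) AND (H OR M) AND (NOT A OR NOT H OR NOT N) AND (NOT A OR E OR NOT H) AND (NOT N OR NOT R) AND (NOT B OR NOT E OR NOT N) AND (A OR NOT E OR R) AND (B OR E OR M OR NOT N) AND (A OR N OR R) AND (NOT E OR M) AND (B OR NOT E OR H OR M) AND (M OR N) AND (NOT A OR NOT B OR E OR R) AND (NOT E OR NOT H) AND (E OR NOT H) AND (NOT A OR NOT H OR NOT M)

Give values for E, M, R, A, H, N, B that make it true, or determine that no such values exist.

Try E = False:
  (E OR NOT M) forces M = False.
  (H OR M) forces H = True.
  clause (E OR NOT H) is falsified — backtrack.
So E = True.
  then (NOT E OR M) forces M = True.
  then (NOT E OR NOT H) forces H = False.
Set R = True.
  then (NOT N OR NOT R) forces N = False.
  then (B OR H OR NOT M OR N) forces B = True.
Set A = True.
All clauses satisfied.

E=T; M=T; R=T; A=T; H=F; N=F; B=T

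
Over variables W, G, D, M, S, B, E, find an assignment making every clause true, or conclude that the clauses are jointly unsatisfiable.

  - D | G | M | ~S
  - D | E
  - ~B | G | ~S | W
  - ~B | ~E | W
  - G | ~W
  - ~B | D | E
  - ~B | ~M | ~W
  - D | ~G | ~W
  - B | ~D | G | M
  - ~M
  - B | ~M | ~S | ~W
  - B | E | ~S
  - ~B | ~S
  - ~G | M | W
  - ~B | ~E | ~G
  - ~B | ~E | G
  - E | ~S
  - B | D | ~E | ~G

Unit clause (~M) forces M = False.
Set W = True.
  then (G | ~W) forces G = True.
  then (D | ~G | ~W) forces D = True.
Set S = False.
Set B = False.
Set E = False.
All clauses satisfied.

W = True, G = True, D = True, M = False, S = False, B = False, E = False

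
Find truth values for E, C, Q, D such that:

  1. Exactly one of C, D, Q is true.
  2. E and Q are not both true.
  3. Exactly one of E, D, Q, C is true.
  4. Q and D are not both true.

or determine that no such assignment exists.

E: False; C: True; Q: False; D: False

  (1) {C, D, Q}: 1 true — exactly one ✓
  (2) E=F, Q=F — not both ✓
  (3) {E, D, Q, C}: 1 true — exactly one ✓
  (4) Q=F, D=F — not both ✓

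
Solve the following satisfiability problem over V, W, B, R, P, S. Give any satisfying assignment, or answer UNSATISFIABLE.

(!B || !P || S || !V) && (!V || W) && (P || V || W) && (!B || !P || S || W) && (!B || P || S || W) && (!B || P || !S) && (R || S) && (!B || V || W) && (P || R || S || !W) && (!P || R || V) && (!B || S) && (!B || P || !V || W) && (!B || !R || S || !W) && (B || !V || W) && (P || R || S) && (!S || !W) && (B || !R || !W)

Try V = True:
  (!V || W) forces W = True.
  (!S || !W) forces S = False.
  (R || S) forces R = True.
  (!B || S) forces B = False.
  clause (B || !R || !W) is falsified — backtrack.
So V = False.
Set W = False.
  then (P || V || W) forces P = True.
  then (!B || V || W) forces B = False.
  then (!P || R || V) forces R = True.
Set S = True.
All clauses satisfied.

V = False; W = False; B = False; R = True; P = True; S = True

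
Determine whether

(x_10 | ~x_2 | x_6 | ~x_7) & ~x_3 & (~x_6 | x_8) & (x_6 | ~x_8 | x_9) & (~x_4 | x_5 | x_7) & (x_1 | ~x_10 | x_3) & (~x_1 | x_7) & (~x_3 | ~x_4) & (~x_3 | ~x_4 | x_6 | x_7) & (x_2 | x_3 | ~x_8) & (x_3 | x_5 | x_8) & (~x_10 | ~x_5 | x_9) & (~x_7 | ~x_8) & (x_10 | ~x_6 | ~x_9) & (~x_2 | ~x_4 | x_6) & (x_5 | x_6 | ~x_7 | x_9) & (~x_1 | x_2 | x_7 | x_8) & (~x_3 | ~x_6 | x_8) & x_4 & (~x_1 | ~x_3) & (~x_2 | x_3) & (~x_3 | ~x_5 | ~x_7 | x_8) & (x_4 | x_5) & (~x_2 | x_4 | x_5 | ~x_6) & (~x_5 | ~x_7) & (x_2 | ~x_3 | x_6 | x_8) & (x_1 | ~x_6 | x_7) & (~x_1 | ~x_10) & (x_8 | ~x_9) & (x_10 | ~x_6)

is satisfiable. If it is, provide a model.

Unit clause (~x_3) forces x_3 = False.
Unit clause (x_4) forces x_4 = True.
In (~x_2 | x_3) only ~x_2 is left, so x_2 = False.
In (x_2 | x_3 | ~x_8) only ~x_8 is left, so x_8 = False.
In (x_3 | x_5 | x_8) only x_5 is left, so x_5 = True.
In (~x_5 | ~x_7) only ~x_7 is left, so x_7 = False.
In (x_8 | ~x_9) only ~x_9 is left, so x_9 = False.
In (~x_6 | x_8) only ~x_6 is left, so x_6 = False.
In (~x_1 | x_7) only ~x_1 is left, so x_1 = False.
In (~x_10 | ~x_5 | x_9) only ~x_10 is left, so x_10 = False.
All clauses satisfied.

x_1 = False, x_2 = False, x_3 = False, x_4 = True, x_5 = True, x_6 = False, x_7 = False, x_8 = False, x_9 = False, x_10 = False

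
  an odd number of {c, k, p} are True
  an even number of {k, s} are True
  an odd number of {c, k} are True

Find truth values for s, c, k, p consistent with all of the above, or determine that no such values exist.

s = True; c = False; k = True; p = False

{c, k, p}: 1 true → odd ✓
{k, s}: 2 true → even ✓
{c, k}: 1 true → odd ✓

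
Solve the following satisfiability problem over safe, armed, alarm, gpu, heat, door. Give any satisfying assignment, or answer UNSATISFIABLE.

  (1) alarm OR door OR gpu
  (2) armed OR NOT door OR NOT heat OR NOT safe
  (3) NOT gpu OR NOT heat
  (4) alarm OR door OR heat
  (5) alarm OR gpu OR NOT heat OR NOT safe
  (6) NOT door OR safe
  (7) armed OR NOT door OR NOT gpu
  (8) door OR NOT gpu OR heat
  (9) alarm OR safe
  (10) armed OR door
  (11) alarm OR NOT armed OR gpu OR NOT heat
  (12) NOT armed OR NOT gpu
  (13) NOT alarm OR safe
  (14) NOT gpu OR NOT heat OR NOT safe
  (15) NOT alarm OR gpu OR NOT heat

safe = True, armed = False, alarm = False, gpu = False, heat = False, door = True

Try safe = False:
  (NOT door OR safe) forces door = False.
  (alarm OR safe) forces alarm = True.
  clause (NOT alarm OR safe) is falsified — backtrack.
So safe = True.
Set armed = False.
  then (armed OR door) forces door = True.
  then (armed OR NOT door OR NOT heat OR NOT safe) forces heat = False.
  then (armed OR NOT door OR NOT gpu) forces gpu = False.
Set alarm = False.
All clauses satisfied.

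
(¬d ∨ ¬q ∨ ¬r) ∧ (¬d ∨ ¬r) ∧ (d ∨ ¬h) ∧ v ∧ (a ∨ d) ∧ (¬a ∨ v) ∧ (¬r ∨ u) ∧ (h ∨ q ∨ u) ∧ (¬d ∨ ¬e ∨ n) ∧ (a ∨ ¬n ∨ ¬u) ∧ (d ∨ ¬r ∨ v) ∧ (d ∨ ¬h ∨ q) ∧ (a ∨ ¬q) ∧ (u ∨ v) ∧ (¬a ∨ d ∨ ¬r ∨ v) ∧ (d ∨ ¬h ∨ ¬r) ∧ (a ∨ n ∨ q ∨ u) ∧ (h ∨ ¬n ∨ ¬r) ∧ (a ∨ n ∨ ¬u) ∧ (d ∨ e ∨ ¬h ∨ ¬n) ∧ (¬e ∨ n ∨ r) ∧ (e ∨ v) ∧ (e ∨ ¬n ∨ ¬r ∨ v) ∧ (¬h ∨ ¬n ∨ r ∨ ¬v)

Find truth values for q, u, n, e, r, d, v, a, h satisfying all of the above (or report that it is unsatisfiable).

q = True, u = True, n = True, e = False, r = False, d = False, v = True, a = True, h = False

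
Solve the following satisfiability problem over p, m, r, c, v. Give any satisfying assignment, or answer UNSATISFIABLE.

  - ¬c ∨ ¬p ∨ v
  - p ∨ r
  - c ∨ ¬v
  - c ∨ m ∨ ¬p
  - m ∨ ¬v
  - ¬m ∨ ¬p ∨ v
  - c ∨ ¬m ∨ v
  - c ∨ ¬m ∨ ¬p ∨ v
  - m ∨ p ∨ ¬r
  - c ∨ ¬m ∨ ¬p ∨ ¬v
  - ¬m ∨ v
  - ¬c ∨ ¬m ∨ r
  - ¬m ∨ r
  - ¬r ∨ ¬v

UNSATISFIABLE

Case r = True:
  (¬r ∨ ¬v) forces v = False.
  (¬m ∨ v) forces m = False.
  (m ∨ p ∨ ¬r) forces p = True.
  (¬c ∨ ¬p ∨ v) forces c = False.
  Clause (c ∨ m ∨ ¬p) is falsified — contradiction.
Case r = False:
  (p ∨ r) forces p = True.
  (¬m ∨ r) forces m = False.
  (c ∨ m ∨ ¬p) forces c = True.
  (¬c ∨ ¬p ∨ v) forces v = True.
  Clause (m ∨ ¬v) is falsified — contradiction.
Both cases fail, so the formula is unsatisfiable.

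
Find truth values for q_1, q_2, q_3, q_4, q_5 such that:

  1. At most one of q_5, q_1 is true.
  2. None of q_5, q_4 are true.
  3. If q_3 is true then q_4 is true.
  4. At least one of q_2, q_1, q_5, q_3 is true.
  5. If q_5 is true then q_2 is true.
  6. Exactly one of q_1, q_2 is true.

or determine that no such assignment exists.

q_1=F, q_2=T, q_3=F, q_4=F, q_5=F

  (1) {q_5, q_1}: 0 true — at most one ✓
  (2) {q_5, q_4}: 0 true — none ✓
  (3) q_3=F ⇒ q_4: vacuous ✓
  (4) {q_2, q_1, q_5, q_3}: 1 true — at least one ✓
  (5) q_5=F ⇒ q_2: vacuous ✓
  (6) {q_1, q_2}: 1 true — exactly one ✓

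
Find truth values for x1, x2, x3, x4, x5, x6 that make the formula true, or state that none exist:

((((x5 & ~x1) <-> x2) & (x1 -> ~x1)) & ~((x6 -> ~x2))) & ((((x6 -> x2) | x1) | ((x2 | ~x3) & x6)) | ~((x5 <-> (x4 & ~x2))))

x1 = False, x2 = True, x3 = False, x4 = False, x5 = True, x6 = True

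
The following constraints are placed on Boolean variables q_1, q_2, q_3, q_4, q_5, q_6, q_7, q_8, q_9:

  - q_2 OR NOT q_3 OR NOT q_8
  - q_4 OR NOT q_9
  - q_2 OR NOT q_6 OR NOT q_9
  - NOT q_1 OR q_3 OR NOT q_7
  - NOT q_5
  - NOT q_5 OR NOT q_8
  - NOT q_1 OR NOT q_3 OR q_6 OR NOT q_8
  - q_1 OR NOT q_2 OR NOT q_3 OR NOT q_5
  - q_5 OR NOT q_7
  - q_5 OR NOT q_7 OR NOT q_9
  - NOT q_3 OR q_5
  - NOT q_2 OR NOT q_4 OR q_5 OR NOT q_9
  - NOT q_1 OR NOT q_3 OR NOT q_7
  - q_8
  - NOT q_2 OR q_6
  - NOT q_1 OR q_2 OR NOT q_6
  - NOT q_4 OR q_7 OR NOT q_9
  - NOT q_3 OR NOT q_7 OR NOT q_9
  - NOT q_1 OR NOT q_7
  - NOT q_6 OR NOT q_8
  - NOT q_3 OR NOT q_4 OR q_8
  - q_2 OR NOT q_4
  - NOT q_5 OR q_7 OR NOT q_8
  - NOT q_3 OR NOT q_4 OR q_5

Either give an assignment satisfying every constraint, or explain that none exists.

q_1=T, q_2=F, q_3=F, q_4=F, q_5=F, q_6=F, q_7=F, q_8=T, q_9=F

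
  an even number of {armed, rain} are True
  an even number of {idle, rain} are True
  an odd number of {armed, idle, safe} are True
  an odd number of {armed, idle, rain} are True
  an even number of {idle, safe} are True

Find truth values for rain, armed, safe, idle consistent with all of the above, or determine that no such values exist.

rain = True; armed = True; safe = True; idle = True

{armed, rain}: 2 true → even ✓
{idle, rain}: 2 true → even ✓
{armed, idle, safe}: 3 true → odd ✓
{armed, idle, rain}: 3 true → odd ✓
{idle, safe}: 2 true → even ✓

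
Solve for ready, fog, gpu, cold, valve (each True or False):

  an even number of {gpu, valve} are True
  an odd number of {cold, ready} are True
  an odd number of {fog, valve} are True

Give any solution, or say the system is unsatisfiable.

ready: True, fog: True, gpu: False, cold: False, valve: False

{gpu, valve}: 0 true → even ✓
{cold, ready}: 1 true → odd ✓
{fog, valve}: 1 true → odd ✓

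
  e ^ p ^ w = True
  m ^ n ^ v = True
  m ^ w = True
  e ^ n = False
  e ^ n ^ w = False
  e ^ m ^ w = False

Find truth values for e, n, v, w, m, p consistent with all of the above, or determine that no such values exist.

e = True; n = True; v = True; w = False; m = True; p = False

e ^ p ^ w = T ^ F ^ F = True ✓
m ^ n ^ v = T ^ T ^ T = True ✓
m ^ w = T ^ F = True ✓
e ^ n = T ^ T = False ✓
e ^ n ^ w = T ^ T ^ F = False ✓
e ^ m ^ w = T ^ T ^ F = False ✓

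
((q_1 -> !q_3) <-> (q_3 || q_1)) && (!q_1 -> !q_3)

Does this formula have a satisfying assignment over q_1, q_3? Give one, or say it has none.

q_1=T, q_3=F

  (q_1 -> !q_3) <-> (q_3 || q_1) = True
    q_1 -> !q_3 = True
      !q_3 = True
    q_3 || q_1 = True
  !q_1 -> !q_3 = True
    !q_1 = False
    !q_3 = True
Both conjuncts True, so the formula holds.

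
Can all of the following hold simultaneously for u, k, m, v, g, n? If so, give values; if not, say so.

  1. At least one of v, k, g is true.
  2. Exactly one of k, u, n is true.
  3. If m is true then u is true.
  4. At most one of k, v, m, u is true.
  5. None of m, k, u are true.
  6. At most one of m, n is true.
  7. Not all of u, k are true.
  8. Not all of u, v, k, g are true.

u = False; k = False; m = False; v = False; g = True; n = True

  (1) {v, k, g}: 1 true — at least one ✓
  (2) {k, u, n}: 1 true — exactly one ✓
  (3) m=F ⇒ u: vacuous ✓
  (4) {k, v, m, u}: 0 true — at most one ✓
  (5) {m, k, u}: 0 true — none ✓
  (6) {m, n}: 1 true — at most one ✓
  (7) {u, k}: 0/2 true — not all ✓
  (8) {u, v, k, g}: 1/4 true — not all ✓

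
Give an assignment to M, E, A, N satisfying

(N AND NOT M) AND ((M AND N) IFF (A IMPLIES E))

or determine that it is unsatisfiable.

M=F; E=F; A=T; N=T

  N AND NOT M = True
    NOT M = True
  (M AND N) IFF (A IMPLIES E) = True
    M AND N = False
    A IMPLIES E = False
Both conjuncts True, so the formula holds.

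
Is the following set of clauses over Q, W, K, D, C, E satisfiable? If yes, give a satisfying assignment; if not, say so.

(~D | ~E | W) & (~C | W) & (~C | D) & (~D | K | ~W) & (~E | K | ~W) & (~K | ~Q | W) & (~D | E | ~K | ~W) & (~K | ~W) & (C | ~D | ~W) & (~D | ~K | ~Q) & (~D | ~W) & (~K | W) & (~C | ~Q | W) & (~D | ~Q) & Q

Unit clause (Q) forces Q = True.
In (~D | ~Q) only ~D is left, so D = False.
In (~C | D) only ~C is left, so C = False.
Set W = True.
  then (~K | ~W) forces K = False.
  then (~E | K | ~W) forces E = False.
All clauses satisfied.

Q: True, W: True, K: False, D: False, C: False, E: False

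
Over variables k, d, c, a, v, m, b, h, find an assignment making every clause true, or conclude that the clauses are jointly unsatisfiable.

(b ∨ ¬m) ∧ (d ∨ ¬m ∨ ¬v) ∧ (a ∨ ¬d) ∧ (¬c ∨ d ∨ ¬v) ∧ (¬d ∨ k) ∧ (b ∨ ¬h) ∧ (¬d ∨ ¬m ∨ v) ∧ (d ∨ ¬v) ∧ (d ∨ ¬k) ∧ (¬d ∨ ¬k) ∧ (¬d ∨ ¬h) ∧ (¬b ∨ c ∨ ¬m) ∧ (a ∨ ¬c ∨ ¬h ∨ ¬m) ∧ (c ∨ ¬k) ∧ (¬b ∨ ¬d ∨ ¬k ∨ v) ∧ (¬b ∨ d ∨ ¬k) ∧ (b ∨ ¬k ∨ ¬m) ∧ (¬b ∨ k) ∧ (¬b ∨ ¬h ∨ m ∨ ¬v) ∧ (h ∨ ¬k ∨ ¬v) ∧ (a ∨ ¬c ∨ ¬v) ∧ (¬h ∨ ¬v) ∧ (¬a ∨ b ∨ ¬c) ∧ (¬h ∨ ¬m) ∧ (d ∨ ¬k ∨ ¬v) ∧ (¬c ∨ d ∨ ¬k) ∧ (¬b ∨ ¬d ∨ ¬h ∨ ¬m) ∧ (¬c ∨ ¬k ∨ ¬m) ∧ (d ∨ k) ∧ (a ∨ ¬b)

The formula is unsatisfiable.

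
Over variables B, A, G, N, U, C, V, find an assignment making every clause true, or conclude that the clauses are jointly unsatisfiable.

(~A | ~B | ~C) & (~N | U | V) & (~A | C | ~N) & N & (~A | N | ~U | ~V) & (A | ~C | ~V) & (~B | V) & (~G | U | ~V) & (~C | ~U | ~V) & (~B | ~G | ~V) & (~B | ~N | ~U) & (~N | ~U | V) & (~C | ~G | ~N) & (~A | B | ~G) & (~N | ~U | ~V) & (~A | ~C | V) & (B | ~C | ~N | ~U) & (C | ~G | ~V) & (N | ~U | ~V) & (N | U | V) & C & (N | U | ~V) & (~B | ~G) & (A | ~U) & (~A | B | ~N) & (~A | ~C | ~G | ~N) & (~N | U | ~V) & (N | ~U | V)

UNSATISFIABLE

Case V = True:
  (N) forces N = True.
  (~N | ~U | ~V) forces U = False.
  Clause (~N | U | ~V) is falsified — contradiction.
Case V = False:
  (N) forces N = True.
  (~N | U | V) forces U = True.
  Clause (~N | ~U | V) is falsified — contradiction.
Both cases fail, so the formula is unsatisfiable.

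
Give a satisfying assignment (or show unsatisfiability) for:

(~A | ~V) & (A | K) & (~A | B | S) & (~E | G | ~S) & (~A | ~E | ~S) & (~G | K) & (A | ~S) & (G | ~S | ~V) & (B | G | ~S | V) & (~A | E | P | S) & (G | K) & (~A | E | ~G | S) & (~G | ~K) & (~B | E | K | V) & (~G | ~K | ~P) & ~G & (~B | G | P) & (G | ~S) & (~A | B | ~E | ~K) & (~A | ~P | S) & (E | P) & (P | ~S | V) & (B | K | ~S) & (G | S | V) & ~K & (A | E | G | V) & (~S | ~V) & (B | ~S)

Unsatisfiable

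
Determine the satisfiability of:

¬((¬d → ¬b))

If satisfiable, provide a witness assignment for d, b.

d=F; b=T

  ¬((¬d → ¬b)) = True
    ¬d → ¬b = False
      ¬d = True
      ¬b = False
The formula evaluates to True.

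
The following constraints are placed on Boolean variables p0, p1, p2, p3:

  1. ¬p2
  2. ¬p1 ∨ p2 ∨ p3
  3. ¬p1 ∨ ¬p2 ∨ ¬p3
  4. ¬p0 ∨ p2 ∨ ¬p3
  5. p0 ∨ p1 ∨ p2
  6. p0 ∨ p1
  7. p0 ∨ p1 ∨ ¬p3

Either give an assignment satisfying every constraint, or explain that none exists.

p0=T, p1=F, p2=F, p3=F

Unit clause (¬p2) forces p2 = False.
Set p0 = True.
  then (¬p0 ∨ p2 ∨ ¬p3) forces p3 = False.
  then (¬p1 ∨ p2 ∨ p3) forces p1 = False.
All clauses satisfied.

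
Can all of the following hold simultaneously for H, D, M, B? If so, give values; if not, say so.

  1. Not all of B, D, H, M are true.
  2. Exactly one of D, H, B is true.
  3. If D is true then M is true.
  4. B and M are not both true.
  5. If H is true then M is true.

H: False, D: True, M: True, B: False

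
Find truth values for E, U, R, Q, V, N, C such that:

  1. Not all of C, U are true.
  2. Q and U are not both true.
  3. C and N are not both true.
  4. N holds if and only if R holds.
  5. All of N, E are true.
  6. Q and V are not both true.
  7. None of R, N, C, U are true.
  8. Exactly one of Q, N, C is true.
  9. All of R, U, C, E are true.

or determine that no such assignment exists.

Unsatisfiable

Case U = True:
  Constraint (7) is violated (U=T) — contradiction.
Case U = False:
  Constraint (9) is violated (U=F) — contradiction.
Both cases fail — unsatisfiable.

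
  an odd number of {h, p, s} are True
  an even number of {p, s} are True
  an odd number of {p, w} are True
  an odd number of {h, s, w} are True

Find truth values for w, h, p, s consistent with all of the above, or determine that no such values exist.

No satisfying assignment exists.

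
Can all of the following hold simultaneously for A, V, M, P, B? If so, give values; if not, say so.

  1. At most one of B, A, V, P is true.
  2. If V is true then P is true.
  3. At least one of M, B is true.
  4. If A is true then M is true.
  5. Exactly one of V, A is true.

A = True, V = False, M = True, P = False, B = False

  (1) {B, A, V, P}: 1 true — at most one ✓
  (2) V=F ⇒ P: vacuous ✓
  (3) {M, B}: 1 true — at least one ✓
  (4) A=T ⇒ M: T ✓
  (5) {V, A}: 1 true — exactly one ✓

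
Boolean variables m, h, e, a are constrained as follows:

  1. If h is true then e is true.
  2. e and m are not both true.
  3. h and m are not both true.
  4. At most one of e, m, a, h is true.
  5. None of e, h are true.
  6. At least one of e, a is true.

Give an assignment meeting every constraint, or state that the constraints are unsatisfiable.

m: False, h: False, e: False, a: True

  (1) h=F ⇒ e: vacuous ✓
  (2) e=F, m=F — not both ✓
  (3) h=F, m=F — not both ✓
  (4) {e, m, a, h}: 1 true — at most one ✓
  (5) {e, h}: 0 true — none ✓
  (6) {e, a}: 1 true — at least one ✓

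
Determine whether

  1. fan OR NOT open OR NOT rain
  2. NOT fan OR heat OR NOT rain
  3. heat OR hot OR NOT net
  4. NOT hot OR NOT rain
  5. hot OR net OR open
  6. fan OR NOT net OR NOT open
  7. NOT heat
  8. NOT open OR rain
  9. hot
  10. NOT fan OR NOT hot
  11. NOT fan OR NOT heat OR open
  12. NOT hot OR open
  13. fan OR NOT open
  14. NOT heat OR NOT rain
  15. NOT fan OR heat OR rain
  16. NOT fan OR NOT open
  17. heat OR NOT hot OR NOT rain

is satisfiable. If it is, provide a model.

Case heat = True:
  Clause (NOT heat) is falsified — contradiction.
Case heat = False:
  (hot) forces hot = True.
  (NOT hot OR NOT rain) forces rain = False.
  (NOT open OR rain) forces open = False.
  Clause (NOT hot OR open) is falsified — contradiction.
Both cases fail, so the formula is unsatisfiable.

No satisfying assignment exists.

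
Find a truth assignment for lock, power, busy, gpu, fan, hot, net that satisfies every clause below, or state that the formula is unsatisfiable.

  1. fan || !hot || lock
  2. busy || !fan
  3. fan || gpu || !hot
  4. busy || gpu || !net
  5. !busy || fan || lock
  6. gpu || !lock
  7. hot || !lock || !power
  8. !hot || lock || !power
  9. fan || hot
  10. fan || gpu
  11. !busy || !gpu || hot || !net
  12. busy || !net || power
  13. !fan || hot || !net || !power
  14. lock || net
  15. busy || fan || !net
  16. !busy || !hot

Set lock = True.
  then (gpu || !lock) forces gpu = True.
Set power = False.
Set busy = True.
  then (!busy || !hot) forces hot = False.
  then (fan || hot) forces fan = True.
  then (!busy || !gpu || hot || !net) forces net = False.
All clauses satisfied.

lock = True; power = False; busy = True; gpu = True; fan = True; hot = False; net = False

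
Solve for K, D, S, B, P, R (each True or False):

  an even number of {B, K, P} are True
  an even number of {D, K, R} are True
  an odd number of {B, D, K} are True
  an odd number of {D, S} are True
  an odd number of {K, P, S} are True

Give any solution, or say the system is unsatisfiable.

K: True; D: False; S: True; B: False; P: True; R: True

{B, K, P}: 2 true → even ✓
{D, K, R}: 2 true → even ✓
{B, D, K}: 1 true → odd ✓
{D, S}: 1 true → odd ✓
{K, P, S}: 3 true → odd ✓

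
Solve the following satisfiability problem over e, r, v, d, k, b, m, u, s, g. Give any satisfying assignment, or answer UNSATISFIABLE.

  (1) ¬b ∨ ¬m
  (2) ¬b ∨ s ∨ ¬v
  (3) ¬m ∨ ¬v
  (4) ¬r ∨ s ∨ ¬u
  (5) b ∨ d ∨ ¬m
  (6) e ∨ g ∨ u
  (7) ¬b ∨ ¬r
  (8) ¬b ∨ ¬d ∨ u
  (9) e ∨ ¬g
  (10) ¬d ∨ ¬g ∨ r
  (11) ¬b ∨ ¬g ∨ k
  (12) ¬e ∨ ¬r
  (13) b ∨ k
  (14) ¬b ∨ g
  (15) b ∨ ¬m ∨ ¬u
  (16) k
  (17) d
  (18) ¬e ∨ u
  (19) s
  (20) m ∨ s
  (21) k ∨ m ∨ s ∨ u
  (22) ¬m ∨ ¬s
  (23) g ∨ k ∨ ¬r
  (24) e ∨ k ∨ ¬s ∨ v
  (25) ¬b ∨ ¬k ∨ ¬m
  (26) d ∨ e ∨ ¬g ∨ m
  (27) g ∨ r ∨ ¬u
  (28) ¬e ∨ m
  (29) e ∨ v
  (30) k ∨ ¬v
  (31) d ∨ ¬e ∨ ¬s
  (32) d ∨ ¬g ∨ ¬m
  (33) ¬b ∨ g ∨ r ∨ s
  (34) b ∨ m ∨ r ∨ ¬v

e = False, r = True, v = True, d = True, k = True, b = False, m = False, u = True, s = True, g = False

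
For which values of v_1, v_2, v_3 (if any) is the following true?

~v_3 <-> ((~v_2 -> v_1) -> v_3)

v_1 = False; v_2 = False; v_3 = False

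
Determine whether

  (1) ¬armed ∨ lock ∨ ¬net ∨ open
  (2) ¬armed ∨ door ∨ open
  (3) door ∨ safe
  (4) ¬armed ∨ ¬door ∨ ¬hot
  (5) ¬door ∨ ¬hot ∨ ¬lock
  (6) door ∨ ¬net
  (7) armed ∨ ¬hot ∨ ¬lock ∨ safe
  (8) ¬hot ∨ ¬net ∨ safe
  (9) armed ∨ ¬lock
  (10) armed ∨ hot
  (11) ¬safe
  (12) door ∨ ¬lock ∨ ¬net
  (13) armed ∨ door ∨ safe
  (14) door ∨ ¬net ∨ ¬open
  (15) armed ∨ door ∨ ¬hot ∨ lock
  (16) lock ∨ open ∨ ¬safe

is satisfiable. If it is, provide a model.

door=T, open=T, safe=F, lock=F, hot=F, armed=T, net=T

Unit clause (¬safe) forces safe = False.
In (door ∨ safe) only door is left, so door = True.
Set open = True.
Set lock = False.
Set hot = False.
  then (armed ∨ hot) forces armed = True.
Set net = True.
All clauses satisfied.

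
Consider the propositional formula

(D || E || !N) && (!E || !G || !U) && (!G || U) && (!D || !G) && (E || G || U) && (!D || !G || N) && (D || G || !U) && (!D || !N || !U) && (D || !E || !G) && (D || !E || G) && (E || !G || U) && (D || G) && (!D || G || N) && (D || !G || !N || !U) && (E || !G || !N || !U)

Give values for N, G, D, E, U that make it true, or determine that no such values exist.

N=F, G=T, D=F, E=F, U=T

Set N = False.
Try G = False:
  (D || G) forces D = True.
  clause (!D || G || N) is falsified — backtrack.
So G = True.
  then (!G || U) forces U = True.
  then (!D || !G) forces D = False.
  then (D || !E || !G) forces E = False.
All clauses satisfied.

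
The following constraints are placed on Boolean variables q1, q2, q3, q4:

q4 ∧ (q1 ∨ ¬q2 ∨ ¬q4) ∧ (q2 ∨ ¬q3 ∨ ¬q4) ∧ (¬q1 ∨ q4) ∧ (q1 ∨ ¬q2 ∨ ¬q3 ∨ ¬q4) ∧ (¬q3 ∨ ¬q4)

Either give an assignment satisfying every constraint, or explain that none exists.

Unit clause (q4) forces q4 = True.
In (¬q3 ∨ ¬q4) only ¬q3 is left, so q3 = False.
Set q1 = True.
Set q2 = False.
Check each clause:
  (q4): q4 holds.
  (q1 ∨ ¬q2 ∨ ¬q4): q1 holds.
  (q2 ∨ ¬q3 ∨ ¬q4): ¬q3 holds.
  (¬q1 ∨ q4): q4 holds.
  (q1 ∨ ¬q2 ∨ ¬q3 ∨ ¬q4): q1 holds.
  (¬q3 ∨ ¬q4): ¬q3 holds.
All clauses satisfied.

q1: True, q2: False, q3: False, q4: True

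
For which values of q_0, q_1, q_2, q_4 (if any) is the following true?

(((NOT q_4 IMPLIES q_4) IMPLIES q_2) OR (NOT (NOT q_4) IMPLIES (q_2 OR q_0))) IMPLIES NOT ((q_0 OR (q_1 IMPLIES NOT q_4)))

q_0 = False, q_1 = False, q_2 = False, q_4 = True

  (((NOT q_4 IMPLIES q_4) IMPLIES q_2) OR (NOT (NOT q_4) IMPLIES (q_2 OR q_0))) IMPLIES NOT ((q_0 OR (q_1 IMPLIES NOT q_4))) = True
    ((NOT q_4 IMPLIES q_4) IMPLIES q_2) OR (NOT (NOT q_4) IMPLIES (q_2 OR q_0)) = False
      (NOT q_4 IMPLIES q_4) IMPLIES q_2 = False
        NOT q_4 IMPLIES q_4 = True
          NOT q_4 = False
      NOT (NOT q_4) IMPLIES (q_2 OR q_0) = False
        NOT (NOT q_4) = True
          NOT q_4 = False
        q_2 OR q_0 = False
    NOT ((q_0 OR (q_1 IMPLIES NOT q_4))) = False
      q_0 OR (q_1 IMPLIES NOT q_4) = True
        q_1 IMPLIES NOT q_4 = True
          NOT q_4 = False
The formula evaluates to True.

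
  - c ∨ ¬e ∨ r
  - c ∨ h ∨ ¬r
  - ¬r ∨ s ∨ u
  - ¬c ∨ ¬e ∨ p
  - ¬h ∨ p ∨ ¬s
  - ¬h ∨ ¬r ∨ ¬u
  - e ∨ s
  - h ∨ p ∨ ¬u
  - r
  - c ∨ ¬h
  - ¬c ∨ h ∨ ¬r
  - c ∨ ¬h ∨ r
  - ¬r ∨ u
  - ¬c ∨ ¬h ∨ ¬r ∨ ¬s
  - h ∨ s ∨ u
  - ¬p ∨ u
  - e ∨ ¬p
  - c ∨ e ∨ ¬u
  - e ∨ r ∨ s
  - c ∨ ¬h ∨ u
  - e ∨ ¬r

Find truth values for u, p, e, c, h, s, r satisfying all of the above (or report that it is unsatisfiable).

Unsatisfiable — no assignment works.

Case r = True:
  (¬r ∨ u) forces u = True.
  (¬h ∨ ¬r ∨ ¬u) forces h = False.
  (c ∨ h ∨ ¬r) forces c = True.
  Clause (¬c ∨ h ∨ ¬r) is falsified — contradiction.
Case r = False:
  Clause (r) is falsified — contradiction.
Both cases fail, so the formula is unsatisfiable.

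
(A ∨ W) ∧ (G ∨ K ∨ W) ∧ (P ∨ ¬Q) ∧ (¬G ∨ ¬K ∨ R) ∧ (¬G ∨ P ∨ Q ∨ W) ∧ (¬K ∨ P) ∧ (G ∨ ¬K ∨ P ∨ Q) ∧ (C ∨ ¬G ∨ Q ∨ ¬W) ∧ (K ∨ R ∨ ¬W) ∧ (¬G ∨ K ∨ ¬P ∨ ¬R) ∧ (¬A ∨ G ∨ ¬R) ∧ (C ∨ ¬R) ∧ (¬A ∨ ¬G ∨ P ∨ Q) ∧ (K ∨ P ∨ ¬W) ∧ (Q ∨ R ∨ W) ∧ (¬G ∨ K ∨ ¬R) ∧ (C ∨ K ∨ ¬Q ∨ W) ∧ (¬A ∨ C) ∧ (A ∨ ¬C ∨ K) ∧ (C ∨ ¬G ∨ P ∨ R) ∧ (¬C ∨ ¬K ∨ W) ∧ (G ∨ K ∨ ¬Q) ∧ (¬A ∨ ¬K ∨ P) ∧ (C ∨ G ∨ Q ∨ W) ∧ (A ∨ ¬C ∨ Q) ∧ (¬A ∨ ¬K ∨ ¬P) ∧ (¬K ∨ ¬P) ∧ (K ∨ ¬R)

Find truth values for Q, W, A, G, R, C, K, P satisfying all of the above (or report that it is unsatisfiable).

Q = True, W = False, A = True, G = True, R = False, C = True, K = False, P = True

Set Q = True.
  then (P ∨ ¬Q) forces P = True.
  then (¬K ∨ ¬P) forces K = False.
  then (K ∨ ¬R) forces R = False.
  then (K ∨ R ∨ ¬W) forces W = False.
  then (C ∨ K ∨ ¬Q ∨ W) forces C = True.
  then (A ∨ ¬C ∨ K) forces A = True.
  then (G ∨ K ∨ ¬Q) forces G = True.
All clauses satisfied.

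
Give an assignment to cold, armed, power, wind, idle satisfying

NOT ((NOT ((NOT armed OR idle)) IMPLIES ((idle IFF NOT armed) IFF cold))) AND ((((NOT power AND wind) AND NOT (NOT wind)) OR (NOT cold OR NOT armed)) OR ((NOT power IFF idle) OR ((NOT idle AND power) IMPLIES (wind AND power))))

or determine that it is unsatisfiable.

cold: False, armed: True, power: True, wind: True, idle: False

  NOT ((NOT ((NOT armed OR idle)) IMPLIES ((idle IFF NOT armed) IFF cold))) = True
    NOT ((NOT armed OR idle)) IMPLIES ((idle IFF NOT armed) IFF cold) = False
      NOT ((NOT armed OR idle)) = True
        NOT armed OR idle = False
          NOT armed = False
      (idle IFF NOT armed) IFF cold = False
        idle IFF NOT armed = True
          NOT armed = False
  (((NOT power AND wind) AND NOT (NOT wind)) OR (NOT cold OR NOT armed)) OR ((NOT power IFF idle) OR ((NOT idle AND power) IMPLIES (wind AND power))) = True
    ((NOT power AND wind) AND NOT (NOT wind)) OR (NOT cold OR NOT armed) = True
      (NOT power AND wind) AND NOT (NOT wind) = False
        NOT power AND wind = False
          NOT power = False
        NOT (NOT wind) = True
          NOT wind = False
      NOT cold OR NOT armed = True
        NOT cold = True
        NOT armed = False
    (NOT power IFF idle) OR ((NOT idle AND power) IMPLIES (wind AND power)) = True
      NOT power IFF idle = True
        NOT power = False
      (NOT idle AND power) IMPLIES (wind AND power) = True
        NOT idle AND power = True
          NOT idle = True
        wind AND power = True
Both conjuncts True, so the formula holds.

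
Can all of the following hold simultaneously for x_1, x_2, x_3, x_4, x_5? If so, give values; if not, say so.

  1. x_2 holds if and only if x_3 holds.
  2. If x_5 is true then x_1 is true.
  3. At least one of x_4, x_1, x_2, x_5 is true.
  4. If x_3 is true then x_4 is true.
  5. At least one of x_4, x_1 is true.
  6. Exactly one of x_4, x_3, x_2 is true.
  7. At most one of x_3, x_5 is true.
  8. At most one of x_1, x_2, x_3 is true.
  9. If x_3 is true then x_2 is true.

x_1=T, x_2=F, x_3=F, x_4=T, x_5=F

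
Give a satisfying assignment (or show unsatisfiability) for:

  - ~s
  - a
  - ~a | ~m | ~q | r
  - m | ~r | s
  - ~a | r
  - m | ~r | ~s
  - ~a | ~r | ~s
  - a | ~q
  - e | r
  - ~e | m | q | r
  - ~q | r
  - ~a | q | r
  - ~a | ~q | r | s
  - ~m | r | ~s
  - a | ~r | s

r=T; s=F; m=T; q=T; e=F; a=T

Unit clause (~s) forces s = False.
Unit clause (a) forces a = True.
In (~a | r) only r is left, so r = True.
In (m | ~r | s) only m is left, so m = True.
Set q = True.
Set e = False.
All clauses satisfied.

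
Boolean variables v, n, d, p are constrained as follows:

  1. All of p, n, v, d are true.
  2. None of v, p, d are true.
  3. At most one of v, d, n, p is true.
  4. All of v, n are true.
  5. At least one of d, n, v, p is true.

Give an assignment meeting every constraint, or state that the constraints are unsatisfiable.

Case v = True:
  Constraint (2) is violated (v=T) — contradiction.
Case v = False:
  Constraint (1) is violated (v=F) — contradiction.
Both cases fail — unsatisfiable.

The formula is unsatisfiable.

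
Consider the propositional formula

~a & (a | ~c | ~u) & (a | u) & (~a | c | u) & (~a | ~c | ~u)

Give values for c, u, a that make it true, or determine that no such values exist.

c: False; u: True; a: False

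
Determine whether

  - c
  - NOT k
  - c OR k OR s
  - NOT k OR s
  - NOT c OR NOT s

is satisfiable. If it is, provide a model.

c: True, s: False, k: False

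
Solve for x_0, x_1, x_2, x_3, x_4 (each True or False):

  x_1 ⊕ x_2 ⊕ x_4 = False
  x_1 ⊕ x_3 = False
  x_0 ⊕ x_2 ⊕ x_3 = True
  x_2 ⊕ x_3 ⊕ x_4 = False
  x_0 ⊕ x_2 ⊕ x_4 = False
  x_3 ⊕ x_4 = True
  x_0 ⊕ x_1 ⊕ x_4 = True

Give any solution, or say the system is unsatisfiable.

x_0=F; x_1=F; x_2=T; x_3=F; x_4=T

x_1 ⊕ x_2 ⊕ x_4 = F ⊕ T ⊕ T = False ✓
x_1 ⊕ x_3 = F ⊕ F = False ✓
x_0 ⊕ x_2 ⊕ x_3 = F ⊕ T ⊕ F = True ✓
x_2 ⊕ x_3 ⊕ x_4 = T ⊕ F ⊕ T = False ✓
x_0 ⊕ x_2 ⊕ x_4 = F ⊕ T ⊕ T = False ✓
x_3 ⊕ x_4 = F ⊕ T = True ✓
x_0 ⊕ x_1 ⊕ x_4 = F ⊕ F ⊕ T = True ✓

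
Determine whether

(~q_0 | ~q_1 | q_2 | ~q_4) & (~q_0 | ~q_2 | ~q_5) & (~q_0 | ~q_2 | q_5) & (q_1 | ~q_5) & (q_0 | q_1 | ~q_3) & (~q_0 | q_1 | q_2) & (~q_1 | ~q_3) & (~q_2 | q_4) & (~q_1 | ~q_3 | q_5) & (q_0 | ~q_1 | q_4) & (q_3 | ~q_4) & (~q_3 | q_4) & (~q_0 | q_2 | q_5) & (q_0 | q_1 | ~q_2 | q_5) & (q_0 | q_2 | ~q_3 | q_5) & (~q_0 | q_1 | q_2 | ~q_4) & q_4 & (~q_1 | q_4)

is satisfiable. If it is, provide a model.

The formula is unsatisfiable.

Case q_3 = True:
  (~q_1 | ~q_3) forces q_1 = False.
  (q_1 | ~q_5) forces q_5 = False.
  (q_0 | q_1 | ~q_3) forces q_0 = True.
  (~q_0 | ~q_2 | q_5) forces q_2 = False.
  Clause (~q_0 | q_1 | q_2) is falsified — contradiction.
Case q_3 = False:
  (q_3 | ~q_4) forces q_4 = False.
  Clause (q_4) is falsified — contradiction.
Both cases fail, so the formula is unsatisfiable.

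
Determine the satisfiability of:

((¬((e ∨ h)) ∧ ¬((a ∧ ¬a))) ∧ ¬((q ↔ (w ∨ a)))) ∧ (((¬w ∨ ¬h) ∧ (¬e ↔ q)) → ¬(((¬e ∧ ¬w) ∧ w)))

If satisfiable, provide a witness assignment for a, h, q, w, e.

a=T; h=F; q=F; w=T; e=F

  (¬((e ∨ h)) ∧ ¬((a ∧ ¬a))) ∧ ¬((q ↔ (w ∨ a))) = True
    ¬((e ∨ h)) ∧ ¬((a ∧ ¬a)) = True
      ¬((e ∨ h)) = True
        e ∨ h = False
      ¬((a ∧ ¬a)) = True
        a ∧ ¬a = False
          ¬a = False
    ¬((q ↔ (w ∨ a))) = True
      q ↔ (w ∨ a) = False
        w ∨ a = True
  ((¬w ∨ ¬h) ∧ (¬e ↔ q)) → ¬(((¬e ∧ ¬w) ∧ w)) = True
    (¬w ∨ ¬h) ∧ (¬e ↔ q) = False
      ¬w ∨ ¬h = True
        ¬w = False
        ¬h = True
      ¬e ↔ q = False
        ¬e = True
    ¬(((¬e ∧ ¬w) ∧ w)) = True
      (¬e ∧ ¬w) ∧ w = False
        ¬e ∧ ¬w = False
          ¬e = True
          ¬w = False
Both conjuncts True, so the formula holds.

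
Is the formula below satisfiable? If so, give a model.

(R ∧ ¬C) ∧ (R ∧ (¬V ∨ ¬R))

V = False, R = True, C = False

  R ∧ ¬C = True
    ¬C = True
  R ∧ (¬V ∨ ¬R) = True
    ¬V ∨ ¬R = True
      ¬V = True
      ¬R = False
Both conjuncts True, so the formula holds.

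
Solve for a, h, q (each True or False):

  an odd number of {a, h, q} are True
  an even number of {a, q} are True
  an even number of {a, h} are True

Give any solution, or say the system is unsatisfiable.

a: True; h: True; q: True

{a, h, q}: 3 true → odd ✓
{a, q}: 2 true → even ✓
{a, h}: 2 true → even ✓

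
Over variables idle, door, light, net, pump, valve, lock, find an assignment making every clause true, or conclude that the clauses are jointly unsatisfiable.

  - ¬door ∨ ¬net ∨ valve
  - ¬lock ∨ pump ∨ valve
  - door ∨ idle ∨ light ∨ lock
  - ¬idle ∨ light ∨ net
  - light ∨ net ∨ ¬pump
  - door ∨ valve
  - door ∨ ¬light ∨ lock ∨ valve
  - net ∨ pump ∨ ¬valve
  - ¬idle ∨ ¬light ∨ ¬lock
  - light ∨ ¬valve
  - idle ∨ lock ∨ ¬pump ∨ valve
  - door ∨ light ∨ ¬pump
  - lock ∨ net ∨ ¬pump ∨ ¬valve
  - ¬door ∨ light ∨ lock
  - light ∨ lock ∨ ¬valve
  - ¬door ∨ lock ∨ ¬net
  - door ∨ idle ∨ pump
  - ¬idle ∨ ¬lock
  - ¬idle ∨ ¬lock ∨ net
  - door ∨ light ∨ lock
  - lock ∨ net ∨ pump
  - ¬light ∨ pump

Set idle = False.
Set door = False.
  then (door ∨ valve) forces valve = True.
  then (light ∨ ¬valve) forces light = True.
  then (door ∨ idle ∨ pump) forces pump = True.
Set net = True.
Set lock = True.
All clauses satisfied.

idle: False, door: False, light: True, net: True, pump: True, valve: True, lock: True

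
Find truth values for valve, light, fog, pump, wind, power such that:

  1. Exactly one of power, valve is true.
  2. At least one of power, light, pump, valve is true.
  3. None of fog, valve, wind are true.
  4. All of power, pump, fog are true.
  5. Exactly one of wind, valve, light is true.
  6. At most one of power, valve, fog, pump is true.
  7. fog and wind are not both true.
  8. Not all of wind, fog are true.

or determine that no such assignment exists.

Case fog = True:
  Constraint (3) is violated (fog=T) — contradiction.
Case fog = False:
  Constraint (4) is violated (fog=F) — contradiction.
Both cases fail — unsatisfiable.

The formula is unsatisfiable.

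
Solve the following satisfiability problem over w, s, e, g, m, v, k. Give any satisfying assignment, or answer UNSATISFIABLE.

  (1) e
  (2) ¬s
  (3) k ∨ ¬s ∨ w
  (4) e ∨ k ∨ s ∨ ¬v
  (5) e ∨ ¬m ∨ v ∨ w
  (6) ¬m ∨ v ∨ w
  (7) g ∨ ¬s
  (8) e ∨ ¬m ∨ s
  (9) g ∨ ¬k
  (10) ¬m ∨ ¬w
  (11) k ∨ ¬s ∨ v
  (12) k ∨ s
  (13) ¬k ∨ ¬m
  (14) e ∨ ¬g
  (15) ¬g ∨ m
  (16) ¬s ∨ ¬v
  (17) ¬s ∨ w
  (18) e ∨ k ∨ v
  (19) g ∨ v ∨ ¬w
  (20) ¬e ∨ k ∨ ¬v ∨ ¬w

No satisfying assignment exists.

Case s = True:
  Clause (¬s) is falsified — contradiction.
Case s = False:
  (e) forces e = True.
  (k ∨ s) forces k = True.
  (g ∨ ¬k) forces g = True.
  (¬k ∨ ¬m) forces m = False.
  Clause (¬g ∨ m) is falsified — contradiction.
Both cases fail, so the formula is unsatisfiable.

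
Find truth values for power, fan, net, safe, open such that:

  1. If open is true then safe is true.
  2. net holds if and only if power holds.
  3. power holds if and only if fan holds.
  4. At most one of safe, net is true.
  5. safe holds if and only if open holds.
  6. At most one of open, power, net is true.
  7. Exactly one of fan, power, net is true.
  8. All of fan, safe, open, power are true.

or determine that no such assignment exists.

Case power = True:
  (2) with power=T forces net = True.
  Constraint (6) is violated (power=T, net=T) — contradiction.
Case power = False:
  Constraint (8) is violated (power=F) — contradiction.
Both cases fail — unsatisfiable.

UNSATISFIABLE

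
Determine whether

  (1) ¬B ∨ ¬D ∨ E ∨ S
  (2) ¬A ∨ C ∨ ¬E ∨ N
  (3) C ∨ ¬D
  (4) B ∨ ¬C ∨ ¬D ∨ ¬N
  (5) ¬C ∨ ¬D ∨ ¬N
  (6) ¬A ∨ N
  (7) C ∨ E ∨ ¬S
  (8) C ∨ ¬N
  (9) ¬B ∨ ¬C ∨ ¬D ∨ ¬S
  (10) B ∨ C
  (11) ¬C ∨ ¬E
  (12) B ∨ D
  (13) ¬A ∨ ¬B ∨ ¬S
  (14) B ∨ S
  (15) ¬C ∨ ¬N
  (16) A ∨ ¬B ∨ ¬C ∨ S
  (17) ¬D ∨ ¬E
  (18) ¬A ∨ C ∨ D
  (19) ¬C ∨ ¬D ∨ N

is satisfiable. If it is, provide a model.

Set D = False.
  then (B ∨ D) forces B = True.
Set E = True.
  then (¬C ∨ ¬E) forces C = False.
  then (¬A ∨ C ∨ D) forces A = False.
  then (C ∨ ¬N) forces N = False.
Set S = False.
All clauses satisfied.

D = False; E = True; C = False; S = False; B = True; A = False; N = False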